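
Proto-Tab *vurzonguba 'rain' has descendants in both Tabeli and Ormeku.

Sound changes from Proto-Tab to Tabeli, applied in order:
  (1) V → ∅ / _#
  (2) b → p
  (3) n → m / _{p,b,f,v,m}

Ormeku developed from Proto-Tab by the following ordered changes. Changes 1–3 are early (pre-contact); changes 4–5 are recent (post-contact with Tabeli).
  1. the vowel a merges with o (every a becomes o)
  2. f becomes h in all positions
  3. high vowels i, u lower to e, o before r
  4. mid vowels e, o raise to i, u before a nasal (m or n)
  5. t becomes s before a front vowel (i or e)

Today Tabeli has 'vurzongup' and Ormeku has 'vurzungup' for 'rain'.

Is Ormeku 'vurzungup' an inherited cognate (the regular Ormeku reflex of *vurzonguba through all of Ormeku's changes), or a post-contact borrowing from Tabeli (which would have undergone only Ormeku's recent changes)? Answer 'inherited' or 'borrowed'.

borrowed

If inherited, *vurzonguba would pass through all of Ormeku's changes:
Ormeku: start from *vurzonguba.
  rule 1 (vowel merger): vurzonguba → vurzongubo
  rule 2: no change — vurzongubo
  rule 3 (pre-rhotic lowering): vurzongubo → vorzongubo
  rule 4 (pre-nasal raising): vorzongubo → vorzungubo
  rule 5: no change — vorzungubo
  ⇒ Ormeku vorzungubo
If borrowed from Tabeli 'vurzongup' after the early changes, it would undergo only the recent ones:
  rule 4 (pre-nasal raising): vurzongup → vurzungup
  rule 5 (palatalisation): no change (vurzungup)
  ⇒ as a loan: vurzungup
Ormeku 'vurzungup' matches the loan outcome 'vurzungup', not the inherited 'vorzungubo' — it skipped the early Ormeku changes, so it was borrowed from Tabeli.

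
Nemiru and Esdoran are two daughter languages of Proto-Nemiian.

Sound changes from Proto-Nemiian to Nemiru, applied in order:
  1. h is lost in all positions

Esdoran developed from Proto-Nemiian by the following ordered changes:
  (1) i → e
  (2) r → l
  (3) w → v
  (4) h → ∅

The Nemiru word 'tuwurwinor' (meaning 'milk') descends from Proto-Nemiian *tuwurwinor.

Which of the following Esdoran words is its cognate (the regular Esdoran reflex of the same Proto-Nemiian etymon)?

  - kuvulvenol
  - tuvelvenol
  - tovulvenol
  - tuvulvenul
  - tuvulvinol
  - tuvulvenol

tuvulvenol

Esdoran: *tuwurwinor > tuwurwenor > tuwulwenol > tuvulvenol  (by vowel merger, unconditioned shift, unconditioned shift)
Only 'tuvulvenol' matches the regular Esdoran development of *tuwurwinor.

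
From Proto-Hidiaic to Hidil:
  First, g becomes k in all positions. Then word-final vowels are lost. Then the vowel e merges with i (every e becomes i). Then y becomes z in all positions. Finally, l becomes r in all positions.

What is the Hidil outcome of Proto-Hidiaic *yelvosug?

zirvosuk

Hidil: *yelvosug > yelvosuk > yilvosuk > zilvosuk > zirvosuk  (by unconditioned shift, vowel merger, unconditioned shift, unconditioned shift)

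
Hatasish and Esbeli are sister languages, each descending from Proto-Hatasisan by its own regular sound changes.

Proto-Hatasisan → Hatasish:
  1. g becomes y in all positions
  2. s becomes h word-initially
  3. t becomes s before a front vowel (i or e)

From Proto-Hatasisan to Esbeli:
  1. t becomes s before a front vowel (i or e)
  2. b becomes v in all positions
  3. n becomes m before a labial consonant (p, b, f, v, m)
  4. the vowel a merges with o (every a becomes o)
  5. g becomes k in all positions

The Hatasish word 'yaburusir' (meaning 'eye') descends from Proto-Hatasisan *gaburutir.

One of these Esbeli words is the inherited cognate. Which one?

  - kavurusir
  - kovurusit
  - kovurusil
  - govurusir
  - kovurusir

kovurusir

Esbeli: *gaburutir > gaburusir > gavurusir > govurusir > kovurusir  (by palatalisation, unconditioned shift, vowel merger, unconditioned shift)
The other candidates each miss or misapply at least one Esbeli change.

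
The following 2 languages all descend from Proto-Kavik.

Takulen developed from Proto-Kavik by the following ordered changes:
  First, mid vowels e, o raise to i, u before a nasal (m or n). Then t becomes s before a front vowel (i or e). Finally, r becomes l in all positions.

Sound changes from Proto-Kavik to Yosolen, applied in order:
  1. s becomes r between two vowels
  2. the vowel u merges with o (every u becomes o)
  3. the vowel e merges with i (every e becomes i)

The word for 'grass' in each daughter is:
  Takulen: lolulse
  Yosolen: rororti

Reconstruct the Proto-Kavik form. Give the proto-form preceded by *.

*rorurte

Position 6: Takulen has s, Yosolen has t. Yosolen preserves t here (none of its changes turn any other segment into t), so the proto-segment is *t.
Position 1: Takulen has l, Yosolen has r. Taking the neighbouring segments as reconstructed: Takulen l could go back to *l or *r; Yosolen r can only go back to *r — the one source consistent with every daughter is *r.
Position 7: Takulen has e, Yosolen has i. Takulen preserves e here (none of its changes turn any other segment into e), so the proto-segment is *e.
Verify the candidate proto-form against each daughter:
Takulen: *rorurte
  rorurte (rule 1 does not apply)
  rorurte → rorurse   [palatalisation]
  rorurse → lolulse   [unconditioned shift]
  giving Takulen lolulse.
Yosolen: start from *rorurte.
  rule 1: no change — rorurte
  rule 2 (vowel merger): rorurte → rororte
  rule 3 (vowel merger): rororte → rororti
  ⇒ Yosolen rororti
Only *rorurte yields all of Takulen lolulse, Yosolen rororti.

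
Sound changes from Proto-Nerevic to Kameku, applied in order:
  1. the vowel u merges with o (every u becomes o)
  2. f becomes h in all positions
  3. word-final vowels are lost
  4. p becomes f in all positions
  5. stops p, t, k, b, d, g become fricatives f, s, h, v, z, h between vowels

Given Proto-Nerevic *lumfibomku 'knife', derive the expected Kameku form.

Kameku: *lumfibomku > lomfibomko > lomhibomko > lomhibomk > lomhivomk  (by vowel merger, unconditioned shift, apocope, intervocalic lenition)

lomhivomk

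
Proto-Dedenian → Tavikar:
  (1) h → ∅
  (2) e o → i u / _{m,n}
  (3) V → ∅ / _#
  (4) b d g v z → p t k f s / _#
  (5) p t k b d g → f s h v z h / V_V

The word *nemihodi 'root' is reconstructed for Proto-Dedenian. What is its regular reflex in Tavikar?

Tavikar: start from *nemihodi.
  rule 1 (h-loss): nemihodi → nemiodi
  rule 2 (pre-nasal raising): nemiodi → nimiodi
  rule 3 (apocope): nimiodi → nimiod
  rule 4 (final devoicing): nimiod → nimiot
  rule 5: no change — nimiot
  ⇒ Tavikar nimiot

nimiot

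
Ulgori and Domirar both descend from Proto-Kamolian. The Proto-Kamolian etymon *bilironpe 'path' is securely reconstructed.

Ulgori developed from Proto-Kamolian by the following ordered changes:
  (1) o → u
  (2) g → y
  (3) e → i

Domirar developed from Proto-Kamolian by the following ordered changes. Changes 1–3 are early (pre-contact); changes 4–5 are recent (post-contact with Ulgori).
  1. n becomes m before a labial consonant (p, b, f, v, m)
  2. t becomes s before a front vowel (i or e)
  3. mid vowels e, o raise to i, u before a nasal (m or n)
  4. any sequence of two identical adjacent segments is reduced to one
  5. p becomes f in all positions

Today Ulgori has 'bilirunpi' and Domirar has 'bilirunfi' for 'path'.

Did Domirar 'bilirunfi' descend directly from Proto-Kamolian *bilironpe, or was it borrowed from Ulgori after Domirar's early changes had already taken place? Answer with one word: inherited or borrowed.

If inherited, *bilironpe would pass through all of Domirar's changes:
Domirar: *bilironpe
  bilironpe → bilirompe   [nasal place assimilation]
  bilirompe (rule 2 does not apply)
  bilirompe → bilirumpe   [pre-nasal raising]
  bilirumpe (rule 4 does not apply)
  bilirumpe → bilirumfe   [unconditioned shift]
  giving Domirar bilirumfe.
If borrowed from Ulgori 'bilirunpi' after the early changes, it would undergo only the recent ones:
  rule 4 (degemination): no change (bilirunpi)
  rule 5 (unconditioned shift): bilirunpi → bilirunfi
  ⇒ as a loan: bilirunfi
Domirar 'bilirunfi' matches the loan outcome 'bilirunfi', not the inherited 'bilirumfe' — it skipped the early Domirar changes, so it was borrowed from Ulgori.

borrowed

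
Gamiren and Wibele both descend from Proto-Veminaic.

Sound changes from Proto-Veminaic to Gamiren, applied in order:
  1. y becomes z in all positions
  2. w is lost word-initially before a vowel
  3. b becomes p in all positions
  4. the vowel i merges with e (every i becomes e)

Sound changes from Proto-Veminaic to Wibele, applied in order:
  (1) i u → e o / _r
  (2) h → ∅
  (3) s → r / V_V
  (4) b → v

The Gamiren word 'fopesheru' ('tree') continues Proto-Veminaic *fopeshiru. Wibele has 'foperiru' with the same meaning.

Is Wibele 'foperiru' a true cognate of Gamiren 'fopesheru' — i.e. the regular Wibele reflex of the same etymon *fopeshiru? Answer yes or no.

no

Derive the expected Wibele reflex of *fopeshiru:
Wibele: start from *fopeshiru.
  rule 1 (pre-rhotic lowering): fopeshiru → fopesheru
  rule 2 (h-loss): fopesheru → fopeseru
  rule 3 (rhotacism): fopeseru → fopereru
  rule 4: no change — fopereru
  ⇒ Wibele fopereru
The regular Wibele reflex would be 'fopereru', but the attested form is 'foperiru'. The correspondence is irregular, so they are not cognates (the Wibele form has a different source).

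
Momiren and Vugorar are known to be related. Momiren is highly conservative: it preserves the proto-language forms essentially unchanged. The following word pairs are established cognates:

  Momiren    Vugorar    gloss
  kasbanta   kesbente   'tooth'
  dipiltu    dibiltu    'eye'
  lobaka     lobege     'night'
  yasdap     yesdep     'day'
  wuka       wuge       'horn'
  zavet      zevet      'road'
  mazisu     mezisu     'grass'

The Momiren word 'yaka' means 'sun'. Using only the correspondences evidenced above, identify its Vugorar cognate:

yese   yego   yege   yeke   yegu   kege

yege

kasbanta ~ kesbente, lobaka ~ lobege — Momiren a corresponds to Vugorar e after a consonant, before a consonant other than r, m, n, p, b, f, v.
lobaka ~ lobege, wuka ~ wuge — Momiren k corresponds to Vugorar g between vowels (before a back vowel).
kasbanta ~ kesbente, lobaka ~ lobege — Momiren a corresponds to Vugorar e word-finally.
Applying these to Momiren 'yaka':
  yaka → yeka   (a→e after a consonant, before a consonant other than r, m, n, p, b, f, v)
  yeka → yega   (k→g between vowels (before a back vowel))
  yega → yege   (a→e word-finally)
So the Vugorar cognate is 'yege'.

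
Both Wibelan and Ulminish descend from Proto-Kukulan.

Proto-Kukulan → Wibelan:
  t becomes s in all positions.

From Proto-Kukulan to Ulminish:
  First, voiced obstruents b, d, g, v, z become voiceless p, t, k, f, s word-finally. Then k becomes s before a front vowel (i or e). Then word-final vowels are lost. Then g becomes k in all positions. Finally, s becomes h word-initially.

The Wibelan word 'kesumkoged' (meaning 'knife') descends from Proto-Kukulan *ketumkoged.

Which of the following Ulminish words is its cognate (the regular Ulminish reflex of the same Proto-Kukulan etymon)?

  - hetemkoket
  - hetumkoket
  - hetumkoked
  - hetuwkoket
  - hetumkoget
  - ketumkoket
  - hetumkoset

hetumkoket

Ulminish: *ketumkoged > ketumkoget > setumkoget > setumkoket > hetumkoket  (by final devoicing, palatalisation, unconditioned shift, debuccalisation)
The other candidates each miss or misapply at least one Ulminish change.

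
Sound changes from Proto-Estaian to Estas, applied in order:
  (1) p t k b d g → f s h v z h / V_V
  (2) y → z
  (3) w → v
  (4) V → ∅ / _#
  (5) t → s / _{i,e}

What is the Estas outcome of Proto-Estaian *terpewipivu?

serpevifiv

Estas: start from *terpewipivu.
  rule 1 (intervocalic lenition): terpewipivu → terpewifivu
  rule 2: no change — terpewifivu
  rule 3 (unconditioned shift): terpewifivu → terpevifivu
  rule 4 (apocope): terpevifivu → terpevifiv
  rule 5 (palatalisation): terpevifiv → serpevifiv
  ⇒ Estas serpevifiv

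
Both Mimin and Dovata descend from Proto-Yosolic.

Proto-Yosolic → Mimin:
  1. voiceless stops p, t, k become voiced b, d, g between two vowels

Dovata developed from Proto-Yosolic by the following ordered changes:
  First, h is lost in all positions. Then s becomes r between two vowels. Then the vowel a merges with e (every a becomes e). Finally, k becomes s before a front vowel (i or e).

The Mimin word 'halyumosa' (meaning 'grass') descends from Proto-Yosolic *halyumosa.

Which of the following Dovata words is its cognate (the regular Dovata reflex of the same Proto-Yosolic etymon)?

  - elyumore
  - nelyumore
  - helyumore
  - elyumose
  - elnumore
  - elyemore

Dovata: *halyumosa
  halyumosa → alyumosa   [h-loss]
  alyumosa → alyumora   [rhotacism]
  alyumora → elyumore   [vowel merger]
  elyumore (rule 4 does not apply)
  giving Dovata elyumore.
Among the options, 'elyumore' alone shows every Dovata change applied in order.

elyumore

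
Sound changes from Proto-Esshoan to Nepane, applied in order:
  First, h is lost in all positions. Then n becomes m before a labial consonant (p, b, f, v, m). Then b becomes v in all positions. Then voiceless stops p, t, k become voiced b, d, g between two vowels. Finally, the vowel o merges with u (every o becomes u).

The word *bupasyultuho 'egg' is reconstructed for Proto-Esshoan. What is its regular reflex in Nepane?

Nepane: *bupasyultuho > bupasyultuo > vupasyultuo > vubasyultuo > vubasyultuu  (by h-loss, unconditioned shift, intervocalic voicing, vowel merger)

vubasyultuu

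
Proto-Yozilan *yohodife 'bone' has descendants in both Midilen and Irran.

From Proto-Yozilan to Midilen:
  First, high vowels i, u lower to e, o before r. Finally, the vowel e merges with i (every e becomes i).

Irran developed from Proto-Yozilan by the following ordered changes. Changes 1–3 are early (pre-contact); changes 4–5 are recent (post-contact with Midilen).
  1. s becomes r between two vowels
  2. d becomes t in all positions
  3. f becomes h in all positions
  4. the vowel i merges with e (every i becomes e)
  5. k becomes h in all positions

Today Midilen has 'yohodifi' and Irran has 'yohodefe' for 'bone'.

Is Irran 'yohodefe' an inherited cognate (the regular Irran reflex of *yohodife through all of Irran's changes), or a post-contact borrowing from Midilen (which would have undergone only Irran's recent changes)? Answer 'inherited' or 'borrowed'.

If inherited, *yohodife would pass through all of Irran's changes:
Irran: *yohodife > yohotife > yohotihe > yohotehe  (by unconditioned shift, unconditioned shift, vowel merger)
If borrowed from Midilen 'yohodifi' after the early changes, it would undergo only the recent ones:
  rule 4 (vowel merger): yohodifi → yohodefe
  rule 5 (unconditioned shift): no change (yohodefe)
  ⇒ as a loan: yohodefe
Irran 'yohodefe' matches the loan outcome 'yohodefe', not the inherited 'yohotehe' — it skipped the early Irran changes, so it was borrowed from Midilen.

borrowed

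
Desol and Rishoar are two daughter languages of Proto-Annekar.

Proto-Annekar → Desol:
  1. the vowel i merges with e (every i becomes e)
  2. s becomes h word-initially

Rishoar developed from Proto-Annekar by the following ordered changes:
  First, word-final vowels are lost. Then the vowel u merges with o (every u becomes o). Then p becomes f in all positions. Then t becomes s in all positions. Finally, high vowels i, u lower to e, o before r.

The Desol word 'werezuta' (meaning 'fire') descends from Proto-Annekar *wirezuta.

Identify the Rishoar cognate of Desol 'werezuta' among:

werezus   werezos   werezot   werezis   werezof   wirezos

Rishoar: *wirezuta
  wirezuta → wirezut   [apocope]
  wirezut → wirezot   [vowel merger]
  wirezot (rule 3 does not apply)
  wirezot → wirezos   [unconditioned shift]
  wirezos → werezos   [pre-rhotic lowering]
  giving Rishoar werezos.
The other candidates each miss or misapply at least one Rishoar change.

werezos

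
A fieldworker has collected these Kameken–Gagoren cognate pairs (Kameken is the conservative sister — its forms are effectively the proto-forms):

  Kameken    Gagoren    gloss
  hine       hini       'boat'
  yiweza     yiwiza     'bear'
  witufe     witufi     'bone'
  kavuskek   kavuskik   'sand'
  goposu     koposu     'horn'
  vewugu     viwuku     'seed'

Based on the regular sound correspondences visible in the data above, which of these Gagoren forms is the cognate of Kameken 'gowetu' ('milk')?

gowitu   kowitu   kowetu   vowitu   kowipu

kowitu

goposu ~ koposu — Kameken g corresponds to Gagoren k word-initially before a back vowel.
yiweza ~ yiwiza, kavuskek ~ kavuskik — Kameken e corresponds to Gagoren i after a consonant, before a consonant other than r, m, n, p, b, f, v.
Applying these to Kameken 'gowetu':
  gowetu → kowetu   (g→k word-initially before a back vowel)
  kowetu → kowitu   (e→i after a consonant, before a consonant other than r, m, n, p, b, f, v)
So the Gagoren cognate is 'kowitu'.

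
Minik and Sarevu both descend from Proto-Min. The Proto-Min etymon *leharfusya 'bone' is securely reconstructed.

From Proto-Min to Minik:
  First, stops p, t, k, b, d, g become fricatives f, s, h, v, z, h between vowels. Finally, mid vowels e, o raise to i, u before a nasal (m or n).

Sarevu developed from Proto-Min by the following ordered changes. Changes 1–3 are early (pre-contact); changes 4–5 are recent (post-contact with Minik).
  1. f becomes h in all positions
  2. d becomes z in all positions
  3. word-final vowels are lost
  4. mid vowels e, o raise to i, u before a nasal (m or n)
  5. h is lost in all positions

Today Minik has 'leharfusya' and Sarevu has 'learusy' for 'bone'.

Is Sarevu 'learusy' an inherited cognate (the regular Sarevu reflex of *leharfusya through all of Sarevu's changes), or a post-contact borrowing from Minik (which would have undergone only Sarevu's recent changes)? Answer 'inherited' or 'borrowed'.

If inherited, *leharfusya would pass through all of Sarevu's changes:
Sarevu: *leharfusya
  leharfusya → leharhusya   [unconditioned shift]
  leharhusya (rule 2 does not apply)
  leharhusya → leharhusy   [apocope]
  leharhusy (rule 4 does not apply)
  leharhusy → learusy   [h-loss]
  giving Sarevu learusy.
If borrowed from Minik 'leharfusya' after the early changes, it would undergo only the recent ones:
  rule 4 (pre-nasal raising): no change (leharfusya)
  rule 5 (h-loss): leharfusya → learfusya
  ⇒ as a loan: learfusya
Sarevu 'learusy' matches the inherited outcome exactly, so it is an inherited cognate, not a loan.

inherited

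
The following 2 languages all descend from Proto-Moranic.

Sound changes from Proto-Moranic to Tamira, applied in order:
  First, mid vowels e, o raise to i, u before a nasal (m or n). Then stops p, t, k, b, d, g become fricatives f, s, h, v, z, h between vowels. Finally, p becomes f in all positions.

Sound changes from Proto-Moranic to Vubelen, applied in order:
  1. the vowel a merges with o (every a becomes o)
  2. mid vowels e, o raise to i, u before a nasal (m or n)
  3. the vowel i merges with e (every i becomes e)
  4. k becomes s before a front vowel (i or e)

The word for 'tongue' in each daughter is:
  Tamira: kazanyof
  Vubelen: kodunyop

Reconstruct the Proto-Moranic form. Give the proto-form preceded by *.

*kadanyop

Position 3: Tamira has z, Vubelen has d. Vubelen preserves d here (none of its changes turn any other segment into d), so the proto-segment is *d.
Position 8: Tamira has f, Vubelen has p. Vubelen preserves p here (none of its changes turn any other segment into p), so the proto-segment is *p.
Position 4: Tamira has a, Vubelen has u. Tamira preserves a here (none of its changes turn any other segment into a), so the proto-segment is *a.
Verify the candidate proto-form against each daughter:
Tamira: *kadanyop > kazanyop > kazanyof  (by intervocalic lenition, unconditioned shift)
Vubelen: start from *kadanyop.
  rule 1 (vowel merger): kadanyop → kodonyop
  rule 2 (pre-nasal raising): kodonyop → kodunyop
  rule 3: no change — kodunyop
  rule 4: no change — kodunyop
  ⇒ Vubelen kodunyop
No other proto-form is consistent with every reflex, so the reconstruction is *kadanyop.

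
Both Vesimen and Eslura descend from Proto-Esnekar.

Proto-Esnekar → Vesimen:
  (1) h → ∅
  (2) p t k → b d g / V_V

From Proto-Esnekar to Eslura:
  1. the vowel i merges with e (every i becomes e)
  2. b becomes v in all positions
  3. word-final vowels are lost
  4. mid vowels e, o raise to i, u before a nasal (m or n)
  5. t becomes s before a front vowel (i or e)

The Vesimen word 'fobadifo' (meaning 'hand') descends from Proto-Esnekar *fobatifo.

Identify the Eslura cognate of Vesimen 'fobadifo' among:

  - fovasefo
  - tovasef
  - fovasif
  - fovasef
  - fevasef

Eslura: *fobatifo
  fobatifo → fobatefo   [vowel merger]
  fobatefo → fovatefo   [unconditioned shift]
  fovatefo → fovatef   [apocope]
  fovatef (rule 4 does not apply)
  fovatef → fovasef   [palatalisation]
  giving Eslura fovasef.
The other candidates each miss or misapply at least one Eslura change.

fovasef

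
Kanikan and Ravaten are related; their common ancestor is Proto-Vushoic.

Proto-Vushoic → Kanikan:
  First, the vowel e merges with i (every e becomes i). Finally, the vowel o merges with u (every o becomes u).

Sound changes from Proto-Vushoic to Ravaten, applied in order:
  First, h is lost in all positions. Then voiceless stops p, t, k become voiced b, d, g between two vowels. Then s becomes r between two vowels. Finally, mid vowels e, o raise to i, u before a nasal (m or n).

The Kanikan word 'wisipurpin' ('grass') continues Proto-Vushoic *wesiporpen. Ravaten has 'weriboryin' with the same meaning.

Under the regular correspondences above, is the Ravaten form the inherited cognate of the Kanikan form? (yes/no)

Derive the expected Ravaten reflex of *wesiporpen:
Ravaten: *wesiporpen
  wesiporpen (rule 1 does not apply)
  wesiporpen → wesiborpen   [intervocalic voicing]
  wesiborpen → weriborpen   [rhotacism]
  weriborpen → weriborpin   [pre-nasal raising]
  giving Ravaten weriborpin.
The regular Ravaten reflex would be 'weriborpin', but the attested form is 'weriboryin'. The correspondence is irregular, so they are not cognates (the Ravaten form has a different source).

no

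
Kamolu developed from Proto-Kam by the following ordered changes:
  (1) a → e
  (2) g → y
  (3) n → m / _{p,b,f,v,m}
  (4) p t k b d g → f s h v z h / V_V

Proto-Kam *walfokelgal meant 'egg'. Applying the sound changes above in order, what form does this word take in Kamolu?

Kamolu: start from *walfokelgal.
  rule 1 (vowel merger): walfokelgal → welfokelgel
  rule 2 (unconditioned shift): welfokelgel → welfokelyel
  rule 3: no change — welfokelyel
  rule 4 (intervocalic lenition): welfokelyel → welfohelyel
  ⇒ Kamolu welfohelyel

welfohelyel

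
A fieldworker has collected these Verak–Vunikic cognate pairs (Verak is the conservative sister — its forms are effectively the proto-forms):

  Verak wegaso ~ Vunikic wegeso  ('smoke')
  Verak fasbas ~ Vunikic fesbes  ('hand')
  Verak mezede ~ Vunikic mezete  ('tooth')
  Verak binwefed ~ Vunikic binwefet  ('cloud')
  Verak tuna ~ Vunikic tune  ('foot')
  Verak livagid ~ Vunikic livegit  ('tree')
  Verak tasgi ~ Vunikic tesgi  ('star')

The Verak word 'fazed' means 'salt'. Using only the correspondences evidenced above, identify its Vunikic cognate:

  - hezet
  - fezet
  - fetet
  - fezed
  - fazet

wegaso ~ wegeso, fasbas ~ fesbes — Verak a corresponds to Vunikic e after a consonant, before a consonant other than r, m, n, p, b, f, v.
binwefed ~ binwefet, livagid ~ livegit — Verak d corresponds to Vunikic t word-finally.
Applying these to Verak 'fazed':
  fazed → fezed   (a→e after a consonant, before a consonant other than r, m, n, p, b, f, v)
  fezed → fezet   (d→t word-finally)
So the Vunikic cognate is 'fezet'.

fezet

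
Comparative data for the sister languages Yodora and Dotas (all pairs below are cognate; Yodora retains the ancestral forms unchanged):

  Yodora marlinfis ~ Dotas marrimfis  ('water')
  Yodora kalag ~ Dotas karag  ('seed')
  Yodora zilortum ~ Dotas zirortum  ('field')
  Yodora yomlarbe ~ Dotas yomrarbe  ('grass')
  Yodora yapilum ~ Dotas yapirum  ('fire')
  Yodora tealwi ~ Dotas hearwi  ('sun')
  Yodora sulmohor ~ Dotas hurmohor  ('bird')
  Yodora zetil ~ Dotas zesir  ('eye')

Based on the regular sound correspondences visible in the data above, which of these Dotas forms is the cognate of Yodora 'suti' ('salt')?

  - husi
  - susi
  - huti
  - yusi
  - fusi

husi

sulmohor ~ hurmohor — Yodora s corresponds to Dotas h word-initially before a back vowel.
zetil ~ zesir — Yodora t corresponds to Dotas s between vowels (before a front vowel).
Applying these to Yodora 'suti':
  suti → huti   (s→h word-initially before a back vowel)
  huti → husi   (t→s between vowels (before a front vowel))
So the Dotas cognate is 'husi'.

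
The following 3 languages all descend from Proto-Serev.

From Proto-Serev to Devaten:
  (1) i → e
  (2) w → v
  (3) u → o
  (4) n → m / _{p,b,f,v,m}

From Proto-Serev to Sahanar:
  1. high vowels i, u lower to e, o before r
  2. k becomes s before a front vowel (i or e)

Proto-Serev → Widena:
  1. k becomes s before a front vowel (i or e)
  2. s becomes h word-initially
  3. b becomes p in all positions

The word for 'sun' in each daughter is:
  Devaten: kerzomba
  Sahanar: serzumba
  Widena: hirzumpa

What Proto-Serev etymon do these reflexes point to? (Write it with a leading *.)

*kirzumba

Position 7: Devaten has b, Sahanar has b, Widena has p. Devaten preserves b here (none of its changes turn any other segment into b), so the proto-segment is *b.
Position 1: Devaten has k, Sahanar has s, Widena has h. Devaten preserves k here (none of its changes turn any other segment into k), so the proto-segment is *k.
This points to *kirzumba. Verify forward in each daughter:
Devaten: *kirzumba
  kirzumba → kerzumba   [vowel merger]
  kerzumba (rule 2 does not apply)
  kerzumba → kerzomba   [vowel merger]
  kerzomba (rule 4 does not apply)
  giving Devaten kerzomba.
Sahanar: *kirzumba
  kirzumba → kerzumba   [pre-rhotic lowering]
  kerzumba → serzumba   [palatalisation]
  giving Sahanar serzumba.
Widena: *kirzumba > sirzumba > hirzumba > hirzumpa  (by palatalisation, debuccalisation, unconditioned shift)
Only *kirzumba yields all of Devaten kerzomba, Sahanar serzumba, Widena hirzumpa.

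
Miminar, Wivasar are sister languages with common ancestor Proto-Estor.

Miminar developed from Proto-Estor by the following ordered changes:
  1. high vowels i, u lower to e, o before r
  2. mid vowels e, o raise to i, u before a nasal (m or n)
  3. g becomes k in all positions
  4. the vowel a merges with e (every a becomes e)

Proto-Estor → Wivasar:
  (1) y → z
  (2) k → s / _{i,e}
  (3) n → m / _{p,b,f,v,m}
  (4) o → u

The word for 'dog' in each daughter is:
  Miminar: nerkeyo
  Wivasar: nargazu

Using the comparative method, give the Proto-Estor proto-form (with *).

*nargayo

Position 7: Miminar has o, Wivasar has u. Taking the neighbouring segments as reconstructed: Miminar o can only go back to *o; Wivasar u could go back to *o or *u — the one source consistent with every daughter is *o.
Position 5: Miminar has e, Wivasar has a. Wivasar preserves a here (none of its changes turn any other segment into a), so the proto-segment is *a.
This points to *nargayo. Verify forward in each daughter:
Miminar: *nargayo > narkayo > nerkeyo  (by unconditioned shift, vowel merger)
Wivasar: start from *nargayo.
  rule 1 (unconditioned shift): nargayo → nargazo
  rule 2: no change — nargazo
  rule 3: no change — nargazo
  rule 4 (vowel merger): nargazo → nargazu
  ⇒ Wivasar nargazu
*nargayo is the unique common source.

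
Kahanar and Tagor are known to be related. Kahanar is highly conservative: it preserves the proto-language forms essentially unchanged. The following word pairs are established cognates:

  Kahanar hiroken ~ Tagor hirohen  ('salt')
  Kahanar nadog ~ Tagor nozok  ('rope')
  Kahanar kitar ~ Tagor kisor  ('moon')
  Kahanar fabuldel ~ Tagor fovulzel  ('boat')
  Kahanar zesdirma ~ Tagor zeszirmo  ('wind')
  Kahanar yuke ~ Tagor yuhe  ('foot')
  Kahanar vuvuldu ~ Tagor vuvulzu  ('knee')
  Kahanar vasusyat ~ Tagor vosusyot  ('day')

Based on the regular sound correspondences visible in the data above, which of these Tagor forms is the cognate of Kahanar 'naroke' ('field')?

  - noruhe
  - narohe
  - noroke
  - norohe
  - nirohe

kitar ~ kisor — Kahanar a corresponds to Tagor o after a consonant, before r.
hiroken ~ hirohen, yuke ~ yuhe — Kahanar k corresponds to Tagor h between vowels (before a front vowel).
Applying these to Kahanar 'naroke':
  naroke → noroke   (a→o after a consonant, before r)
  noroke → norohe   (k→h between vowels (before a front vowel))
So the Tagor cognate is 'norohe'.

norohe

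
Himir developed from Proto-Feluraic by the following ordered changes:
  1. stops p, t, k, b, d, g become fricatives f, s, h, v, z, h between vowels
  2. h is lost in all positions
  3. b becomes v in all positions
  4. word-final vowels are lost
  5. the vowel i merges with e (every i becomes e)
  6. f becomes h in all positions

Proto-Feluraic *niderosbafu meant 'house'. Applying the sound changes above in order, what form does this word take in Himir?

Himir: start from *niderosbafu.
  rule 1 (intervocalic lenition): niderosbafu → nizerosbafu
  rule 2: no change — nizerosbafu
  rule 3 (unconditioned shift): nizerosbafu → nizerosvafu
  rule 4 (apocope): nizerosvafu → nizerosvaf
  rule 5 (vowel merger): nizerosvaf → nezerosvaf
  rule 6 (unconditioned shift): nezerosvaf → nezerosvah
  ⇒ Himir nezerosvah

nezerosvah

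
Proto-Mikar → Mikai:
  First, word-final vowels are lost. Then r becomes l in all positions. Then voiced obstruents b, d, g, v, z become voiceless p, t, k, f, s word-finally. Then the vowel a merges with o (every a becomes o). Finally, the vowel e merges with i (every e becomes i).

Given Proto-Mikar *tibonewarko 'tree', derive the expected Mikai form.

Mikai: start from *tibonewarko.
  rule 1 (apocope): tibonewarko → tibonewark
  rule 2 (unconditioned shift): tibonewark → tibonewalk
  rule 3: no change — tibonewalk
  rule 4 (vowel merger): tibonewalk → tibonewolk
  rule 5 (vowel merger): tibonewolk → tiboniwolk
  ⇒ Mikai tiboniwolk

tiboniwolk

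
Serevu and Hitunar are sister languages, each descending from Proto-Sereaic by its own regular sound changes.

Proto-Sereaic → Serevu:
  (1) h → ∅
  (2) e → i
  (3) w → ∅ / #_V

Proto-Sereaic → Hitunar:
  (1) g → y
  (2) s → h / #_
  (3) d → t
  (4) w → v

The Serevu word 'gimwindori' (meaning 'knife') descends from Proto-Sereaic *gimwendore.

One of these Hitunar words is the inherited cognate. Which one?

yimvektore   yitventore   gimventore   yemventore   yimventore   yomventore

yimventore

Hitunar: *gimwendore
  gimwendore → yimwendore   [unconditioned shift]
  yimwendore (rule 2 does not apply)
  yimwendore → yimwentore   [unconditioned shift]
  yimwentore → yimventore   [unconditioned shift]
  giving Hitunar yimventore.
The other candidates each miss or misapply at least one Hitunar change.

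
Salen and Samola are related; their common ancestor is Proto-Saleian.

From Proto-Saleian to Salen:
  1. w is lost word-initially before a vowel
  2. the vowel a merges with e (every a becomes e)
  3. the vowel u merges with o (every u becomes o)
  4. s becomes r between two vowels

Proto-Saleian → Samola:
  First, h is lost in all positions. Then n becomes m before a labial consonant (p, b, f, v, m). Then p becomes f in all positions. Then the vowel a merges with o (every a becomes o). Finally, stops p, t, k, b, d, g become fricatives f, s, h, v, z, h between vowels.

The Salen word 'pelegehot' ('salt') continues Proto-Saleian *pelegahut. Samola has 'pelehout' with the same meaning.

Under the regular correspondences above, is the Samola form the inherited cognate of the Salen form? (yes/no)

Derive the expected Samola reflex of *pelegahut:
Samola: *pelegahut
  pelegahut → pelegaut   [h-loss]
  pelegaut (rule 2 does not apply)
  pelegaut → felegaut   [unconditioned shift]
  felegaut → felegout   [vowel merger]
  felegout → felehout   [intervocalic lenition]
  giving Samola felehout.
The regular Samola reflex would be 'felehout', but the attested form is 'pelehout'. The correspondence is irregular, so they are not cognates (the Samola form has a different source).

no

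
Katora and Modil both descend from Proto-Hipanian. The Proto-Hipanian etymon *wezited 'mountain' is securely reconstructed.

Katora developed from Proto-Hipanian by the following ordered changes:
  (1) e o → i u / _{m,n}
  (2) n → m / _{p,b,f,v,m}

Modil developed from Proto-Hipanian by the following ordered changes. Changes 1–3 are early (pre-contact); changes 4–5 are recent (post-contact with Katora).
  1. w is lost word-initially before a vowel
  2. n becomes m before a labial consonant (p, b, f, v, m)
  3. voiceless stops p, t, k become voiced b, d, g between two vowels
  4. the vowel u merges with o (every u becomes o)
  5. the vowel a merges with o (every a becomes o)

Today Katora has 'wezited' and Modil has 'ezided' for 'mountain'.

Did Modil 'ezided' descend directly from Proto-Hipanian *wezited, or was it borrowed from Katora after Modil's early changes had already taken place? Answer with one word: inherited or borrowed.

If inherited, *wezited would pass through all of Modil's changes:
Modil: start from *wezited.
  rule 1 (glide loss): wezited → ezited
  rule 2: no change — ezited
  rule 3 (intervocalic voicing): ezited → ezided
  rule 4: no change — ezided
  rule 5: no change — ezided
  ⇒ Modil ezided
If borrowed from Katora 'wezited' after the early changes, it would undergo only the recent ones:
  rule 4 (vowel merger): no change (wezited)
  rule 5 (vowel merger): no change (wezited)
  ⇒ as a loan: wezited
Modil 'ezided' matches the inherited outcome exactly, so it is an inherited cognate, not a loan.

inherited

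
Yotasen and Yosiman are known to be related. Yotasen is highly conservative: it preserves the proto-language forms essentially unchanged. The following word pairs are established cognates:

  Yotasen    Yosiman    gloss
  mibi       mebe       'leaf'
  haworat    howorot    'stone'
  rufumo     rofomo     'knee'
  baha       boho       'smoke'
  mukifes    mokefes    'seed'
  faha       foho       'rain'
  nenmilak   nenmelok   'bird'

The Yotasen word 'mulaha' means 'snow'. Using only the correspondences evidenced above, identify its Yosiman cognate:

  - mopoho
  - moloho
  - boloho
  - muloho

mukifes ~ mokefes — Yotasen u corresponds to Yosiman o after a consonant, before a consonant other than r, m, n, p, b, f, v.
haworat ~ howorot, baha ~ boho — Yotasen a corresponds to Yosiman o after a consonant, before a consonant other than r, m, n, p, b, f, v.
baha ~ boho, faha ~ foho — Yotasen a corresponds to Yosiman o word-finally.
Applying these to Yotasen 'mulaha':
  mulaha → molaha   (u→o after a consonant, before a consonant other than r, m, n, p, b, f, v)
  molaha → moloha   (a→o after a consonant, before a consonant other than r, m, n, p, b, f, v)
  moloha → moloho   (a→o word-finally)
So the Yosiman cognate is 'moloho'.

moloho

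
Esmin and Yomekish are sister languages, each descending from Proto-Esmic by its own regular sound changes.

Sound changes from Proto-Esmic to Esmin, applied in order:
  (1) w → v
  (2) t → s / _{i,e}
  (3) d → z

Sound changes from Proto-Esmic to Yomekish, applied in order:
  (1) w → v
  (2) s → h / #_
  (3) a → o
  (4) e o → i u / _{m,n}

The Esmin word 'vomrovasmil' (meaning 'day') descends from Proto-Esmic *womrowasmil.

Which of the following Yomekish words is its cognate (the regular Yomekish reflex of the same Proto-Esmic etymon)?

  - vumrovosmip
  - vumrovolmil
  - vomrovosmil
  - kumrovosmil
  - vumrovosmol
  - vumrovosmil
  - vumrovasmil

Yomekish: start from *womrowasmil.
  rule 1 (unconditioned shift): womrowasmil → vomrovasmil
  rule 2: no change — vomrovasmil
  rule 3 (vowel merger): vomrovasmil → vomrovosmil
  rule 4 (pre-nasal raising): vomrovosmil → vumrovosmil
  ⇒ Yomekish vumrovosmil
Only 'vumrovosmil' matches the regular Yomekish development of *womrowasmil.

vumrovosmil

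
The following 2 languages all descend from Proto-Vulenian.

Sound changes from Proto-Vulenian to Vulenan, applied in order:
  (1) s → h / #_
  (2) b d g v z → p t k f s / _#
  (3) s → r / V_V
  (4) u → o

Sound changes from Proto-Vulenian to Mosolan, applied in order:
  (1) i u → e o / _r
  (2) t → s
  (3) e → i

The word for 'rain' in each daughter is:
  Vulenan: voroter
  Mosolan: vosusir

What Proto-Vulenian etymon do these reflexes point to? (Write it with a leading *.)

Position 6: Vulenan has e, Mosolan has i. Vulenan preserves e here (none of its changes turn any other segment into e), so the proto-segment is *e.
Position 4: Vulenan has o, Mosolan has u. Mosolan preserves u here (none of its changes turn any other segment into u), so the proto-segment is *u.
Continuing position by position gives *vosuter; check it forward:
Vulenan: *vosuter
  vosuter (rule 1 does not apply)
  vosuter (rule 2 does not apply)
  vosuter → voruter   [rhotacism]
  voruter → voroter   [vowel merger]
  giving Vulenan voroter.
Mosolan: start from *vosuter.
  rule 1: no change — vosuter
  rule 2 (unconditioned shift): vosuter → vosuser
  rule 3 (vowel merger): vosuser → vosusir
  ⇒ Mosolan vosusir
No other proto-form is consistent with every reflex, so the reconstruction is *vosuter.

*vosuter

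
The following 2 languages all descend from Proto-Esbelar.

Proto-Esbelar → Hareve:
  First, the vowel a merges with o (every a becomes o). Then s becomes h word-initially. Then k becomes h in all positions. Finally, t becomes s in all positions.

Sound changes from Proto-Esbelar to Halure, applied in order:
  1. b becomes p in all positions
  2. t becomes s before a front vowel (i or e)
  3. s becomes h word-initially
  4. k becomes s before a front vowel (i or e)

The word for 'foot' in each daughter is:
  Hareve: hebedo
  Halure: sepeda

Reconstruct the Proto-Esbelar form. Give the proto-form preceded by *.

Position 1: Hareve has h, Halure has s. Taking the neighbouring segments as reconstructed: Hareve h could go back to *k or *s or *h; Halure s can only go back to *k — the one source consistent with every daughter is *k.
Position 3: Hareve has b, Halure has p. Hareve preserves b here (none of its changes turn any other segment into b), so the proto-segment is *b.
Position 6: Hareve has o, Halure has a. Halure preserves a here (none of its changes turn any other segment into a), so the proto-segment is *a.
Verify the candidate proto-form against each daughter:
Hareve: start from *kebeda.
  rule 1 (vowel merger): kebeda → kebedo
  rule 2: no change — kebedo
  rule 3 (unconditioned shift): kebedo → hebedo
  rule 4: no change — hebedo
  ⇒ Hareve hebedo
Halure: *kebeda > kepeda > sepeda  (by unconditioned shift, palatalisation)
Only *kebeda yields all of Hareve hebedo, Halure sepeda.

*kebeda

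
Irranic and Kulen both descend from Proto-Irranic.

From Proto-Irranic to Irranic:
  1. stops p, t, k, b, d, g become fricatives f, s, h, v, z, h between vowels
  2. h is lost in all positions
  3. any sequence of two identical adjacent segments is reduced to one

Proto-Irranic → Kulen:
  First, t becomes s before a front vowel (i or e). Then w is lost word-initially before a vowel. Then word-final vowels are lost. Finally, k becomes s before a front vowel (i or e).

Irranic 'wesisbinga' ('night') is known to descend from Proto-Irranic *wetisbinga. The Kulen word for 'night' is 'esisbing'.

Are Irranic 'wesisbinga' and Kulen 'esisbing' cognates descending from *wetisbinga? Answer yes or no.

yes

Derive the expected Kulen reflex of *wetisbinga:
Kulen: *wetisbinga > wesisbinga > esisbinga > esisbing  (by palatalisation, glide loss, apocope)
Kulen 'esisbing' matches the regular reflex exactly, so the pair is cognate.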